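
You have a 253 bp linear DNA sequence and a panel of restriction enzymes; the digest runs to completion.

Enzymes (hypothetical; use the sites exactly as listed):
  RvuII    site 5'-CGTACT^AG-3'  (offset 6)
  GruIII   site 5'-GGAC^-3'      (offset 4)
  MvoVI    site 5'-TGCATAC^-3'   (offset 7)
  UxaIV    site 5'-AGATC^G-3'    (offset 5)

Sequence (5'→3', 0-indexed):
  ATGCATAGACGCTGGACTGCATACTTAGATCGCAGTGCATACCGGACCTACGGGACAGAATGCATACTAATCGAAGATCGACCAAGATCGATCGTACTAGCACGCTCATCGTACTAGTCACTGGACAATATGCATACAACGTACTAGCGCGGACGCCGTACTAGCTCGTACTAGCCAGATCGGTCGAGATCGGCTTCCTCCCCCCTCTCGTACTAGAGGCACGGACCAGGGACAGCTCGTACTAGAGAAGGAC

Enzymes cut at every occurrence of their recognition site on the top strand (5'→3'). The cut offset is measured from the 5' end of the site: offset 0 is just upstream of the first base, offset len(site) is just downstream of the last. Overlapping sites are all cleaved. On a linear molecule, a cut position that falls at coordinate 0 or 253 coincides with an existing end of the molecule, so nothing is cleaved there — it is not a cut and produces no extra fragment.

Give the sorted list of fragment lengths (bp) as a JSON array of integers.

Scan for sites:
  RvuII (CGTACTAG, off=6): starts [92, 109, 139, 156, 166, 208, 237] → cuts [98, 115, 145, 162, 172, 214, 243]
  GruIII (GGAC, off=4): starts [13, 43, 52, 122, 150, 222, 229, 249] → cuts [17, 47, 56, 126, 154, 226, 233] (position 253 is a terminus of the linear molecule — no cut)
  MvoVI (TGCATAC, off=7): starts [17, 35, 60, 130] → cuts [24, 42, 67, 137]
  UxaIV (AGATCG, off=5): starts [26, 74, 84, 176, 186] → cuts [31, 79, 89, 181, 191]

Pooled cuts: [17, 24, 31, 42, 47, 56, 67, 79, 89, 98, 115, 126, 137, 145, 154, 162, 172, 181, 191, 214, 226, 233, 243]

Fragment lengths:
  [0,17): 17 bp
  [17,24): 7 bp
  [24,31): 7 bp
  [31,42): 11 bp
  [42,47): 5 bp
  [47,56): 9 bp
  [56,67): 11 bp
  [67,79): 12 bp
  [79,89): 10 bp
  [89,98): 9 bp
  [98,115): 17 bp
  [115,126): 11 bp
  [126,137): 11 bp
  [137,145): 8 bp
  [145,154): 9 bp
  [154,162): 8 bp
  [162,172): 10 bp
  [172,181): 9 bp
  [181,191): 10 bp
  [191,214): 23 bp
  [214,226): 12 bp
  [226,233): 7 bp
  [233,243): 10 bp
  [243,253): 10 bp

[5,7,7,7,8,8,9,9,9,9,10,10,10,10,10,11,11,11,11,12,12,17,17,23]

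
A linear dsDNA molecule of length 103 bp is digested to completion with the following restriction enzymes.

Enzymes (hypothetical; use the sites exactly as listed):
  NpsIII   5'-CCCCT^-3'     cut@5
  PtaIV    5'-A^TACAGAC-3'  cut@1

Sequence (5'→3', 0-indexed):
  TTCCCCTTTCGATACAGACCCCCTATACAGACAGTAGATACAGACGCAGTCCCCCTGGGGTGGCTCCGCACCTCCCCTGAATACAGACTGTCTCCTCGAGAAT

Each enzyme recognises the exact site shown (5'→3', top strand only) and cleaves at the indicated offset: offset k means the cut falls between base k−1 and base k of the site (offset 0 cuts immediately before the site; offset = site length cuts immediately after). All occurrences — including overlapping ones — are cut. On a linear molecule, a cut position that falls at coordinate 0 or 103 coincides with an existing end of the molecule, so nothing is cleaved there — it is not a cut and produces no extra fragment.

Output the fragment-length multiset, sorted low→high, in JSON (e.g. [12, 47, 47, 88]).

[1,3,5,7,12,13,18,22,22]

Per-enzyme occurrences:
  NpsIII CCCCT/5: at [2, 19, 51, 73] ⇒ [7, 24, 56, 78]
  PtaIV ATACAGAC/1: at [11, 24, 37, 80] ⇒ [12, 25, 38, 81]

All cut coordinates (distinct, sorted): [7, 12, 24, 25, 38, 56, 78, 81]

Fragments:
  [0,7): 7 bp
  [7,12): 5 bp
  [12,24): 12 bp
  [24,25): 1 bp
  [25,38): 13 bp
  [38,56): 18 bp
  [56,78): 22 bp
  [78,81): 3 bp
  [81,103): 22 bp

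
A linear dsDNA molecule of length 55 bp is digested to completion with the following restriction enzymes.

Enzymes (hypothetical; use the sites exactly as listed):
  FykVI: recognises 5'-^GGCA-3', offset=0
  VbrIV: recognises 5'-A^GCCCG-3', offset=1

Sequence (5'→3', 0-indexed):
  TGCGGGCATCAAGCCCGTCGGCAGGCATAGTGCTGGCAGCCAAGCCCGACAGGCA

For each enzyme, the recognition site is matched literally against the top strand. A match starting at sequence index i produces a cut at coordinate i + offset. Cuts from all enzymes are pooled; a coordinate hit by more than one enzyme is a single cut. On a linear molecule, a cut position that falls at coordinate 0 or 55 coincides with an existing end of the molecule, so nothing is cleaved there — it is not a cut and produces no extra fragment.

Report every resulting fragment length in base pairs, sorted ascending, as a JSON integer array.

Site scan:
  FykVI (GGCA, off=0): starts [4, 19, 23, 34, 51] → cuts [4, 19, 23, 34, 51]
  VbrIV (AGCCCG, off=1): starts [11, 42] → cuts [12, 43]

Pooled cuts: [4, 12, 19, 23, 34, 43, 51]

Fragment lengths:
  [0,4): 4 bp
  [4,12): 8 bp
  [12,19): 7 bp
  [19,23): 4 bp
  [23,34): 11 bp
  [34,43): 9 bp
  [43,51): 8 bp
  [51,55): 4 bp

[4,4,4,7,8,8,9,11]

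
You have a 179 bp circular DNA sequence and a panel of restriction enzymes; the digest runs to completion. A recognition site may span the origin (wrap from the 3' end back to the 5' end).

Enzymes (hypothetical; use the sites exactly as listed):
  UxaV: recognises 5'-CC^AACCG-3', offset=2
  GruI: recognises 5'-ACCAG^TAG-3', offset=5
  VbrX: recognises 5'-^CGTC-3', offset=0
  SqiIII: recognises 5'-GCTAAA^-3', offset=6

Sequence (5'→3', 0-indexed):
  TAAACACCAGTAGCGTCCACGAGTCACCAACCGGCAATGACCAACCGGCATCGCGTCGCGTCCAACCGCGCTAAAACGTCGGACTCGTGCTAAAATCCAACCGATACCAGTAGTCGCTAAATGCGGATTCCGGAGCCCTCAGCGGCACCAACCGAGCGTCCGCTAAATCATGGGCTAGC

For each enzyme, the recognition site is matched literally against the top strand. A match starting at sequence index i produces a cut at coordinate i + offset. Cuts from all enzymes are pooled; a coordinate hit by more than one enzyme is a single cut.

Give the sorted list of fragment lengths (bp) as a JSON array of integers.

Per-enzyme occurrences:
  UxaV (CCAACCG, off=2): starts [26, 40, 61, 96, 147] → cuts [28, 42, 63, 98, 149]
  GruI (ACCAGTAG, off=5): starts [5, 105] → cuts [10, 110]
  VbrX (CGTC, off=0): starts [13, 53, 58, 76, 156] → cuts [13, 53, 58, 76, 156]
  SqiIII (GCTAAA, off=6): starts [69, 88, 115, 161, 177] → cuts [4, 75, 94, 121, 167]

All cut coordinates (distinct, sorted): [4, 10, 13, 28, 42, 53, 58, 63, 75, 76, 94, 98, 110, 121, 149, 156, 167]

Fragment lengths:
  4→10: 6 bp
  10→13: 3 bp
  13→28: 15 bp
  28→42: 14 bp
  42→53: 11 bp
  53→58: 5 bp
  58→63: 5 bp
  63→75: 12 bp
  75→76: 1 bp
  76→94: 18 bp
  94→98: 4 bp
  98→110: 12 bp
  110→121: 11 bp
  121→149: 28 bp
  149→156: 7 bp
  156→167: 11 bp
  167→4 (wrap): 179-167+4 = 16 bp

[1,3,4,5,5,6,7,11,11,11,12,12,14,15,16,18,28]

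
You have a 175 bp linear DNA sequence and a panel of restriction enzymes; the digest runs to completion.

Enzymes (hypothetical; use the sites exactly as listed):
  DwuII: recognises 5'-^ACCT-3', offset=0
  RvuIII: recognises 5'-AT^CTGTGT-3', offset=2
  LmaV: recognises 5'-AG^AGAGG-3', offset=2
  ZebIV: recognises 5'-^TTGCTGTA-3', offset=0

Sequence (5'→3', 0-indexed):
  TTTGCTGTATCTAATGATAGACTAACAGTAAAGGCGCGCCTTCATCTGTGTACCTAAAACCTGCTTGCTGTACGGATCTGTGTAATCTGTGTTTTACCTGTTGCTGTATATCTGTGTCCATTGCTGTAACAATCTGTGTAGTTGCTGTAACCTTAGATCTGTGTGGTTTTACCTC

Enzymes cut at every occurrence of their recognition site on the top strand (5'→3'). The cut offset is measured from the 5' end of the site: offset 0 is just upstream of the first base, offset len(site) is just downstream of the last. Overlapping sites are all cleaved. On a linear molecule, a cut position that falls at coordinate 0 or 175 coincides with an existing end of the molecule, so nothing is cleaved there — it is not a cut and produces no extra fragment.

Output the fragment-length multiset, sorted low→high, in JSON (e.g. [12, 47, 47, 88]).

Per-enzyme occurrences:
  DwuII (ACCT, off=0): starts [51, 58, 95, 149, 170] → cuts [51, 58, 95, 149, 170]
  RvuIII (ATCTGTGT, off=2): starts [43, 75, 84, 109, 131, 156] → cuts [45, 77, 86, 111, 133, 158]
  LmaV (AGAGAGG, off=2): no sites
  ZebIV (TTGCTGTA, off=0): starts [1, 64, 100, 120, 141] → cuts [1, 64, 100, 120, 141]

Pooled cuts: [1, 45, 51, 58, 64, 77, 86, 95, 100, 111, 120, 133, 141, 149, 158, 170]

Fragments:
  [0,1): 1 bp
  [1,45): 44 bp
  [45,51): 6 bp
  [51,58): 7 bp
  [58,64): 6 bp
  [64,77): 13 bp
  [77,86): 9 bp
  [86,95): 9 bp
  [95,100): 5 bp
  [100,111): 11 bp
  [111,120): 9 bp
  [120,133): 13 bp
  [133,141): 8 bp
  [141,149): 8 bp
  [149,158): 9 bp
  [158,170): 12 bp
  [170,175): 5 bp

[1,5,5,6,6,7,8,8,9,9,9,9,11,12,13,13,44]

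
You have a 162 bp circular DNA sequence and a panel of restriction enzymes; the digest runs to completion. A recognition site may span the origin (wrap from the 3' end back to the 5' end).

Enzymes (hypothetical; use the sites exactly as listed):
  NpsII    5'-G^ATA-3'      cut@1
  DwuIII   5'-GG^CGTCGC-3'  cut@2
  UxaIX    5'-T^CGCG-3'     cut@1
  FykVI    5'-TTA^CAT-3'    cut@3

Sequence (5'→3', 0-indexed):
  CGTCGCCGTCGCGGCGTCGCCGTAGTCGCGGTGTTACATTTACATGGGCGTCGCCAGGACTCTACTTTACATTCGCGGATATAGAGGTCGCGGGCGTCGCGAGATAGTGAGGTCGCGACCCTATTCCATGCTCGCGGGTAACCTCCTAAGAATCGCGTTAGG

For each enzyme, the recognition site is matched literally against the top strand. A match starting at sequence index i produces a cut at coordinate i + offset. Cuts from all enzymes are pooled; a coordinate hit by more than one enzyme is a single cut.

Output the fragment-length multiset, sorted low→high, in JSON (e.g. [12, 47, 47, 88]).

[3,4,5,5,6,6,6,6,9,9,10,10,10,12,19,21,21]

Scan for sites:
  NpsII GATA/1: at [77, 102] ⇒ [78, 103]
  DwuIII GGCGTCGC/2: at [12, 46, 92, 160] ⇒ [0, 14, 48, 94]
  UxaIX TCGCG/1: at [8, 25, 72, 87, 96, 112, 131, 152] ⇒ [9, 26, 73, 88, 97, 113, 132, 153]
  FykVI TTACAT/3: at [33, 39, 66] ⇒ [36, 42, 69]

Pooled cuts: [0, 9, 14, 26, 36, 42, 48, 69, 73, 78, 88, 94, 97, 103, 113, 132, 153]

Fragment lengths:
  0→9: 9 bp
  9→14: 5 bp
  14→26: 12 bp
  26→36: 10 bp
  36→42: 6 bp
  42→48: 6 bp
  48→69: 21 bp
  69→73: 4 bp
  73→78: 5 bp
  78→88: 10 bp
  88→94: 6 bp
  94→97: 3 bp
  97→103: 6 bp
  103→113: 10 bp
  113→132: 19 bp
  132→153: 21 bp
  153→0 (wrap): 162-153+0 = 9 bp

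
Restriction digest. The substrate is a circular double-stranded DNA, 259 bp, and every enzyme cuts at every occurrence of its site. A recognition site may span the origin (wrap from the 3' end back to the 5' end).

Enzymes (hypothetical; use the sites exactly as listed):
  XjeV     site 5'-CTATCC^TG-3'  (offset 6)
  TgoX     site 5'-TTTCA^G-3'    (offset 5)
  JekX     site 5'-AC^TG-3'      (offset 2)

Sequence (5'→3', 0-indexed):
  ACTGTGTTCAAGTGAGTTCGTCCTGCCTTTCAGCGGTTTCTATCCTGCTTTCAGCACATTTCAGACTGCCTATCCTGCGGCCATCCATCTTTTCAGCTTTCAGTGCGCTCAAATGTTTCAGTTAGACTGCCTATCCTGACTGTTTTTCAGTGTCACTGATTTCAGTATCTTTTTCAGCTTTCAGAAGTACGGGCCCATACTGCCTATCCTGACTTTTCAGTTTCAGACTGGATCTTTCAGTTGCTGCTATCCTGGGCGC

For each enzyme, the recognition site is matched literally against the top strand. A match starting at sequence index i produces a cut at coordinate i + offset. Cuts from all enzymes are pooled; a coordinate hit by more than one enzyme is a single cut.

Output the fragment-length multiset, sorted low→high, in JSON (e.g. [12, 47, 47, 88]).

Site scan:
  XjeV CTATCCTG/6: at [39, 69, 130, 203, 246] ⇒ [45, 75, 136, 209, 252]
  TgoX TTTCAG/5: at [27, 48, 58, 90, 97, 115, 144, 159, 171, 178, 214, 220, 234] ⇒ [32, 53, 63, 95, 102, 120, 149, 164, 176, 183, 219, 225, 239]
  JekX ACTG/2: at [0, 64, 125, 138, 154, 198, 226] ⇒ [2, 66, 127, 140, 156, 200, 228]

All cut coordinates (distinct, sorted): [2, 32, 45, 53, 63, 66, 75, 95, 102, 120, 127, 136, 140, 149, 156, 164, 176, 183, 200, 209, 219, 225, 228, 239, 252]

Fragment lengths:
  2→32: 30 bp
  32→45: 13 bp
  45→53: 8 bp
  53→63: 10 bp
  63→66: 3 bp
  66→75: 9 bp
  75→95: 20 bp
  95→102: 7 bp
  102→120: 18 bp
  120→127: 7 bp
  127→136: 9 bp
  136→140: 4 bp
  140→149: 9 bp
  149→156: 7 bp
  156→164: 8 bp
  164→176: 12 bp
  176→183: 7 bp
  183→200: 17 bp
  200→209: 9 bp
  209→219: 10 bp
  219→225: 6 bp
  225→228: 3 bp
  228→239: 11 bp
  239→252: 13 bp
  252→2 (wrap): 259-252+2 = 9 bp

[3,3,4,6,7,7,7,7,8,8,9,9,9,9,9,10,10,11,12,13,13,17,18,20,30]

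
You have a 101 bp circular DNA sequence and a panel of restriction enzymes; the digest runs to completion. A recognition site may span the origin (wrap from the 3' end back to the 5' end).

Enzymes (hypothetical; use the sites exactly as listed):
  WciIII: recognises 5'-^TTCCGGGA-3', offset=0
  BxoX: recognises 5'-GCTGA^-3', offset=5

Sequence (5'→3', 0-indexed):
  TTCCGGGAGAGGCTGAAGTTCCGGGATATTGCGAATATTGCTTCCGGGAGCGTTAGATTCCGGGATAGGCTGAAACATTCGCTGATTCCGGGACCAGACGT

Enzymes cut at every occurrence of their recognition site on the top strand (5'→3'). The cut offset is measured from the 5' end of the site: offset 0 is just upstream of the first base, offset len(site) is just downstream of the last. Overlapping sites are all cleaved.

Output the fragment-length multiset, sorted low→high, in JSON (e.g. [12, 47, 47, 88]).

[2,12,16,16,16,16,23]

Site scan:
  WciIII TTCCGGGA/0: at [0, 18, 41, 57, 85] ⇒ [0, 18, 41, 57, 85]
  BxoX GCTGA/5: at [11, 68, 80] ⇒ [16, 73, 85]

Pooled cuts: [0, 16, 18, 41, 57, 73, 85]

Fragment lengths:
  0→16: 16 bp
  16→18: 2 bp
  18→41: 23 bp
  41→57: 16 bp
  57→73: 16 bp
  73→85: 12 bp
  85→0 (wrap): 101-85+0 = 16 bp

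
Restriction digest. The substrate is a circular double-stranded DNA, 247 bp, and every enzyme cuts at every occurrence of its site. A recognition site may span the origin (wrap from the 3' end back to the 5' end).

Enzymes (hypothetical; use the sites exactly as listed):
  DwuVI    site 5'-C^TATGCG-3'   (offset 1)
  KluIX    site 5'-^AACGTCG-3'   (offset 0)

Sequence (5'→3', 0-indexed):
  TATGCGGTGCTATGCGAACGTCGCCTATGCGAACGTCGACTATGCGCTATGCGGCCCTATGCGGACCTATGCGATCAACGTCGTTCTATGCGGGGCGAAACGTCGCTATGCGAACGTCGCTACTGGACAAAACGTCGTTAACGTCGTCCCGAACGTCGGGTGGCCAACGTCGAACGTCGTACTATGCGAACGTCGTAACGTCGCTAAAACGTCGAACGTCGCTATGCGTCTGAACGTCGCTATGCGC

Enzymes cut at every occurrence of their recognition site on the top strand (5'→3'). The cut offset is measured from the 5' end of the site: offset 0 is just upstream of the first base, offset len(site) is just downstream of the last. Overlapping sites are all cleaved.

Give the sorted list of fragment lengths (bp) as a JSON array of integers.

[6,6,6,6,7,7,7,7,8,8,8,8,9,9,9,9,10,10,10,10,10,10,11,12,12,14,18]

Site scan:
  DwuVI (CTATGCG, off=1): starts [9, 24, 39, 46, 56, 66, 85, 105, 181, 221, 239, 246] → cuts [0, 10, 25, 40, 47, 57, 67, 86, 106, 182, 222, 240]
  KluIX (AACGTCG, off=0): starts [16, 31, 76, 98, 112, 130, 139, 151, 165, 172, 188, 196, 207, 214, 232] → cuts [16, 31, 76, 98, 112, 130, 139, 151, 165, 172, 188, 196, 207, 214, 232]

Pooled cuts: [0, 10, 16, 25, 31, 40, 47, 57, 67, 76, 86, 98, 106, 112, 130, 139, 151, 165, 172, 182, 188, 196, 207, 214, 222, 232, 240]

Fragments:
  0→10: 10 bp
  10→16: 6 bp
  16→25: 9 bp
  25→31: 6 bp
  31→40: 9 bp
  40→47: 7 bp
  47→57: 10 bp
  57→67: 10 bp
  67→76: 9 bp
  76→86: 10 bp
  86→98: 12 bp
  98→106: 8 bp
  106→112: 6 bp
  112→130: 18 bp
  130→139: 9 bp
  139→151: 12 bp
  151→165: 14 bp
  165→172: 7 bp
  172→182: 10 bp
  182→188: 6 bp
  188→196: 8 bp
  196→207: 11 bp
  207→214: 7 bp
  214→222: 8 bp
  222→232: 10 bp
  232→240: 8 bp
  240→0 (wrap): 247-240+0 = 7 bp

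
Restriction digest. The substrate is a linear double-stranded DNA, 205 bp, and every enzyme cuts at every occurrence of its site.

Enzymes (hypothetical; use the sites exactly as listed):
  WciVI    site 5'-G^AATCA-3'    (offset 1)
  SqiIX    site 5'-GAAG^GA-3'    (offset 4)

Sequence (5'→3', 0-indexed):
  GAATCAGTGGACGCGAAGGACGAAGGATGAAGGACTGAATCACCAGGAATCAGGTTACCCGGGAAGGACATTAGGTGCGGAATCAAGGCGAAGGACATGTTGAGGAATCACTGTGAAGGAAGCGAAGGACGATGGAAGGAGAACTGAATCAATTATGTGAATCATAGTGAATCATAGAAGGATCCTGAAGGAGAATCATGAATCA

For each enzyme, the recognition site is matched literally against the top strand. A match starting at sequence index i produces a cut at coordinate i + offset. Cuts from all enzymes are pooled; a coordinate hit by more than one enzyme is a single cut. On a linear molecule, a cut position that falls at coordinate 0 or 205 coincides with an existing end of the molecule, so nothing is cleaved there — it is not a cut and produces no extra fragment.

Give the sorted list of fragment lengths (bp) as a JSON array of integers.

[1,3,5,5,7,7,7,8,9,10,10,10,11,11,12,13,13,13,14,17,19]

Scan for sites:
  WciVI GAATCA/1: at [0, 36, 46, 79, 104, 145, 158, 168, 192, 199] ⇒ [1, 37, 47, 80, 105, 146, 159, 169, 193, 200]
  SqiIX GAAGGA/4: at [14, 21, 28, 62, 89, 114, 123, 134, 176, 186] ⇒ [18, 25, 32, 66, 93, 118, 127, 138, 180, 190]

Pooled cuts: [1, 18, 25, 32, 37, 47, 66, 80, 93, 105, 118, 127, 138, 146, 159, 169, 180, 190, 193, 200]

Fragment lengths:
  [0,1): 1 bp
  [1,18): 17 bp
  [18,25): 7 bp
  [25,32): 7 bp
  [32,37): 5 bp
  [37,47): 10 bp
  [47,66): 19 bp
  [66,80): 14 bp
  [80,93): 13 bp
  [93,105): 12 bp
  [105,118): 13 bp
  [118,127): 9 bp
  [127,138): 11 bp
  [138,146): 8 bp
  [146,159): 13 bp
  [159,169): 10 bp
  [169,180): 11 bp
  [180,190): 10 bp
  [190,193): 3 bp
  [193,200): 7 bp
  [200,205): 5 bp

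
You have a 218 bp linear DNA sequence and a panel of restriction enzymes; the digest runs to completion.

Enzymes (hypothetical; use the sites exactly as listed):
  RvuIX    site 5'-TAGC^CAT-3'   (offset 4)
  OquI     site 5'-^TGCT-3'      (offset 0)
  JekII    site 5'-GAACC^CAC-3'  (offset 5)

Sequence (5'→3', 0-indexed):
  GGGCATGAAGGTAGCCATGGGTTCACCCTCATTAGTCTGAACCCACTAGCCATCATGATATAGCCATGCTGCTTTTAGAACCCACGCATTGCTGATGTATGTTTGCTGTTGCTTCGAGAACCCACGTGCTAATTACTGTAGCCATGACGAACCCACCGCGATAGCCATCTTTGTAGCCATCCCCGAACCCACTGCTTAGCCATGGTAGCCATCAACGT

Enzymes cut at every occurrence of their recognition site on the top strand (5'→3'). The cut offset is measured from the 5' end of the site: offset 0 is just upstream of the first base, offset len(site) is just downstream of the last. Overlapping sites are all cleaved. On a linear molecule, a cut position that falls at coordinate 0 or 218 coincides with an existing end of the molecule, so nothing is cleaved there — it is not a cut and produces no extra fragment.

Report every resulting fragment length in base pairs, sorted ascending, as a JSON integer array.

[2,3,3,4,6,7,7,8,9,9,11,12,12,12,13,13,14,14,15,16,28]

Per-enzyme occurrences:
  RvuIX (TAGCCAT, off=4): starts [11, 46, 60, 138, 161, 173, 196, 205] → cuts [15, 50, 64, 142, 165, 177, 200, 209]
  OquI (TGCT, off=0): starts [66, 69, 89, 103, 109, 126, 192] → cuts [66, 69, 89, 103, 109, 126, 192]
  JekII (GAACCCAC, off=5): starts [38, 77, 117, 148, 184] → cuts [43, 82, 122, 153, 189]

Pooled cuts: [15, 43, 50, 64, 66, 69, 82, 89, 103, 109, 122, 126, 142, 153, 165, 177, 189, 192, 200, 209]

Fragments:
  [0,15): 15 bp
  [15,43): 28 bp
  [43,50): 7 bp
  [50,64): 14 bp
  [64,66): 2 bp
  [66,69): 3 bp
  [69,82): 13 bp
  [82,89): 7 bp
  [89,103): 14 bp
  [103,109): 6 bp
  [109,122): 13 bp
  [122,126): 4 bp
  [126,142): 16 bp
  [142,153): 11 bp
  [153,165): 12 bp
  [165,177): 12 bp
  [177,189): 12 bp
  [189,192): 3 bp
  [192,200): 8 bp
  [200,209): 9 bp
  [209,218): 9 bp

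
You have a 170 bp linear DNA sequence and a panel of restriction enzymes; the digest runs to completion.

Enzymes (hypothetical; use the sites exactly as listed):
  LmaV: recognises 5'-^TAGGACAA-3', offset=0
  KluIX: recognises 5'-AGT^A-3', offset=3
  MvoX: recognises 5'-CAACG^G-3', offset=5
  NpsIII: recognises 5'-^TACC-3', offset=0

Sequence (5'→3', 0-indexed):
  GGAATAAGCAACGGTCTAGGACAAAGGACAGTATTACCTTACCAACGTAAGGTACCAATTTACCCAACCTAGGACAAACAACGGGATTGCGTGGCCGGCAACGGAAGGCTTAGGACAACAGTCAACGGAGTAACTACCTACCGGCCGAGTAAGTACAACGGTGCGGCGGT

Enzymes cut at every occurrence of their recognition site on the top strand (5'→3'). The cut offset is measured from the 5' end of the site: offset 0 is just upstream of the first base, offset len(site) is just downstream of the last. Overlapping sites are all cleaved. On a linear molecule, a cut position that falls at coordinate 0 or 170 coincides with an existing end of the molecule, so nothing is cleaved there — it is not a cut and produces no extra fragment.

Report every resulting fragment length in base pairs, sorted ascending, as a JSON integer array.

Per-enzyme occurrences:
  LmaV (TAGGACAA, off=0): starts [16, 69, 110] → cuts [16, 69, 110]
  KluIX (AGTA, off=3): starts [29, 128, 147, 151] → cuts [32, 131, 150, 154]
  MvoX (CAACGG, off=5): starts [8, 78, 98, 122, 155] → cuts [13, 83, 103, 127, 160]
  NpsIII (TACC, off=0): starts [34, 39, 52, 60, 134, 138] → cuts [34, 39, 52, 60, 134, 138]

All cut coordinates (distinct, sorted): [13, 16, 32, 34, 39, 52, 60, 69, 83, 103, 110, 127, 131, 134, 138, 150, 154, 160]

Fragments:
  [0,13): 13 bp
  [13,16): 3 bp
  [16,32): 16 bp
  [32,34): 2 bp
  [34,39): 5 bp
  [39,52): 13 bp
  [52,60): 8 bp
  [60,69): 9 bp
  [69,83): 14 bp
  [83,103): 20 bp
  [103,110): 7 bp
  [110,127): 17 bp
  [127,131): 4 bp
  [131,134): 3 bp
  [134,138): 4 bp
  [138,150): 12 bp
  [150,154): 4 bp
  [154,160): 6 bp
  [160,170): 10 bp

[2,3,3,4,4,4,5,6,7,8,9,10,12,13,13,14,16,17,20]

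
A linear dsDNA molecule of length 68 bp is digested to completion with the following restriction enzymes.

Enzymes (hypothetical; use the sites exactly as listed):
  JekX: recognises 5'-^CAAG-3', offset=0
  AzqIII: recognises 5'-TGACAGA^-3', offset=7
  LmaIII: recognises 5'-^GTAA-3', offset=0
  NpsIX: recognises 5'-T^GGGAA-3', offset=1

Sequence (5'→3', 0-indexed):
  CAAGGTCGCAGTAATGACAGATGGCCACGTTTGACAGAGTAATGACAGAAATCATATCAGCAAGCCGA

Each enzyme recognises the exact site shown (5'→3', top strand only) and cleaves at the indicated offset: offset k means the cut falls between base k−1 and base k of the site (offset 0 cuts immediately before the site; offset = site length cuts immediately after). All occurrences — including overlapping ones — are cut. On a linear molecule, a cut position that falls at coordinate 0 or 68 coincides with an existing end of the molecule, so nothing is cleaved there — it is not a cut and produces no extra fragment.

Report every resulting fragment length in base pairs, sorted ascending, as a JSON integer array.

[8,10,11,11,11,17]

Scan for sites:
  JekX (CAAG, off=0): starts [0, 60] → cuts [60] (position 0 is a terminus of the linear molecule — no cut)
  AzqIII (TGACAGA, off=7): starts [14, 31, 42] → cuts [21, 38, 49]
  LmaIII (GTAA, off=0): starts [10, 38] → cuts [10, 38]
  NpsIX (TGGGAA, off=1): no sites

Pooled cuts: [10, 21, 38, 49, 60]

Fragment lengths:
  [0,10): 10 bp
  [10,21): 11 bp
  [21,38): 17 bp
  [38,49): 11 bp
  [49,60): 11 bp
  [60,68): 8 bp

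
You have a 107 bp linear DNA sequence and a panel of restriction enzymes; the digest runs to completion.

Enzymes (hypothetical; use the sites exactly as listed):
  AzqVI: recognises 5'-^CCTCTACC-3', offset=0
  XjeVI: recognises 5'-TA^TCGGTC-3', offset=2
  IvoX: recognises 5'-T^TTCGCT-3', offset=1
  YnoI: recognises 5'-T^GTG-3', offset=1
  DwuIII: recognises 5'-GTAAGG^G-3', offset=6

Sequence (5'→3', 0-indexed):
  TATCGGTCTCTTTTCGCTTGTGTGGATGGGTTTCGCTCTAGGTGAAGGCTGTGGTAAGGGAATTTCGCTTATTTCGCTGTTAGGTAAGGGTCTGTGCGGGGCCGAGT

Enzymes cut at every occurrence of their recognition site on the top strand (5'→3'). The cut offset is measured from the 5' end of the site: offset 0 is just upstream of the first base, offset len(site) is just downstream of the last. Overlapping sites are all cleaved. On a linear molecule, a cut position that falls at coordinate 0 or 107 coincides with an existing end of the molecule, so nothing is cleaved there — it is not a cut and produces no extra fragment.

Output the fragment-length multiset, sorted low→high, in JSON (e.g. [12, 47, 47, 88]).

Per-enzyme occurrences:
  AzqVI (CCTCTACC, off=0): no sites
  XjeVI TATCGGTC/2: at [0] ⇒ [2]
  IvoX TTTCGCT/1: at [11, 30, 62, 71] ⇒ [12, 31, 63, 72]
  YnoI TGTG/1: at [18, 20, 49, 92] ⇒ [19, 21, 50, 93]
  DwuIII GTAAGGG/6: at [53, 83] ⇒ [59, 89]

Pooled cuts: [2, 12, 19, 21, 31, 50, 59, 63, 72, 89, 93]

Fragment lengths:
  [0,2): 2 bp
  [2,12): 10 bp
  [12,19): 7 bp
  [19,21): 2 bp
  [21,31): 10 bp
  [31,50): 19 bp
  [50,59): 9 bp
  [59,63): 4 bp
  [63,72): 9 bp
  [72,89): 17 bp
  [89,93): 4 bp
  [93,107): 14 bp

[2,2,4,4,7,9,9,10,10,14,17,19]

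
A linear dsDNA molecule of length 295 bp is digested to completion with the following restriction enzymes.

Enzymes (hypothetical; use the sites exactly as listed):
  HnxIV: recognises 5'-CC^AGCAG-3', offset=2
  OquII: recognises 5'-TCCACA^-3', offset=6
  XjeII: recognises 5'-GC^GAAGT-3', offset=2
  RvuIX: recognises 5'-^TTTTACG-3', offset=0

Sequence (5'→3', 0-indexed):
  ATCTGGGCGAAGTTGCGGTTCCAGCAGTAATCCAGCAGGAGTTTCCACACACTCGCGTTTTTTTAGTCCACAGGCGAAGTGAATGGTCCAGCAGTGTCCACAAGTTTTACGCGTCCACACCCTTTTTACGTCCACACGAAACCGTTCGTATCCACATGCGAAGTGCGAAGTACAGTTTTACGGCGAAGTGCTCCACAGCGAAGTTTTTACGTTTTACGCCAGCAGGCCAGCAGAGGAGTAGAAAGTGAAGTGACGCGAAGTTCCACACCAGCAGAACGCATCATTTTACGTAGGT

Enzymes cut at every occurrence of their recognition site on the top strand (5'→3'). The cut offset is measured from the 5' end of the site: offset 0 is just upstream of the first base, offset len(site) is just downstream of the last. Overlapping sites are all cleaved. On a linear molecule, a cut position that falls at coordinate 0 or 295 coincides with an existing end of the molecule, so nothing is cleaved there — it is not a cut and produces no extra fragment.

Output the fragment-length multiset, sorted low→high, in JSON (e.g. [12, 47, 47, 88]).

[2,2,2,3,3,4,5,7,7,8,8,9,9,9,11,11,12,13,13,13,14,14,14,15,16,20,23,28]

Site scan:
  HnxIV CCAGCAG/2: at [20, 31, 87, 218, 226, 267] ⇒ [22, 33, 89, 220, 228, 269]
  OquII TCCACA/6: at [43, 66, 96, 113, 130, 150, 191, 261] ⇒ [49, 72, 102, 119, 136, 156, 197, 267]
  XjeII GCGAAGT/2: at [6, 73, 157, 164, 182, 197, 254] ⇒ [8, 75, 159, 166, 184, 199, 256]
  RvuIX TTTTACG/0: at [104, 123, 175, 204, 211, 283] ⇒ [104, 123, 175, 204, 211, 283]

All cut coordinates (distinct, sorted): [8, 22, 33, 49, 72, 75, 89, 102, 104, 119, 123, 136, 156, 159, 166, 175, 184, 197, 199, 204, 211, 220, 228, 256, 267, 269, 283]

Fragments:
  [0,8): 8 bp
  [8,22): 14 bp
  [22,33): 11 bp
  [33,49): 16 bp
  [49,72): 23 bp
  [72,75): 3 bp
  [75,89): 14 bp
  [89,102): 13 bp
  [102,104): 2 bp
  [104,119): 15 bp
  [119,123): 4 bp
  [123,136): 13 bp
  [136,156): 20 bp
  [156,159): 3 bp
  [159,166): 7 bp
  [166,175): 9 bp
  [175,184): 9 bp
  [184,197): 13 bp
  [197,199): 2 bp
  [199,204): 5 bp
  [204,211): 7 bp
  [211,220): 9 bp
  [220,228): 8 bp
  [228,256): 28 bp
  [256,267): 11 bp
  [267,269): 2 bp
  [269,283): 14 bp
  [283,295): 12 bp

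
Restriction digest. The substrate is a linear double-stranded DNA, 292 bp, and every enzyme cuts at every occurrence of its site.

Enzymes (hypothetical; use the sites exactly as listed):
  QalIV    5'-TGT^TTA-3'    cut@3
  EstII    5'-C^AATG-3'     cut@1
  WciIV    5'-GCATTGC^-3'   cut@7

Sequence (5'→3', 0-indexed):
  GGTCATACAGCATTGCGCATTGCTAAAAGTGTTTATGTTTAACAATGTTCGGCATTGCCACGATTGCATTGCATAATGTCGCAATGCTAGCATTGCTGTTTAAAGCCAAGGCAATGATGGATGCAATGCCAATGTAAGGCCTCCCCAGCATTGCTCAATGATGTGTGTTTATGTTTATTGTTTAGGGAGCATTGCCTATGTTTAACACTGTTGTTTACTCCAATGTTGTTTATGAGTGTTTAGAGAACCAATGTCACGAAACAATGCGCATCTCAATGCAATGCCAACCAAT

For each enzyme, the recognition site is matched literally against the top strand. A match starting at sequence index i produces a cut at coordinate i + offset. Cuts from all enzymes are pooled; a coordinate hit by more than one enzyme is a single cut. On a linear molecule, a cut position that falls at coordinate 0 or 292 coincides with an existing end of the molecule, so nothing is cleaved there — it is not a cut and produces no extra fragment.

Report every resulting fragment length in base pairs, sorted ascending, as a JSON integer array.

Scan for sites:
  QalIV (TGTTTA, off=3): starts [29, 35, 96, 165, 171, 178, 198, 211, 226, 236] → cuts [32, 38, 99, 168, 174, 181, 201, 214, 229, 239]
  EstII (CAATG, off=1): starts [42, 81, 111, 123, 129, 155, 220, 248, 261, 273, 278] → cuts [43, 82, 112, 124, 130, 156, 221, 249, 262, 274, 279]
  WciIV (GCATTGC, off=7): starts [9, 16, 51, 65, 89, 147, 188] → cuts [16, 23, 58, 72, 96, 154, 195]

All cut coordinates (distinct, sorted): [16, 23, 32, 38, 43, 58, 72, 82, 96, 99, 112, 124, 130, 154, 156, 168, 174, 181, 195, 201, 214, 221, 229, 239, 249, 262, 274, 279]

Fragment lengths:
  [0,16): 16 bp
  [16,23): 7 bp
  [23,32): 9 bp
  [32,38): 6 bp
  [38,43): 5 bp
  [43,58): 15 bp
  [58,72): 14 bp
  [72,82): 10 bp
  [82,96): 14 bp
  [96,99): 3 bp
  [99,112): 13 bp
  [112,124): 12 bp
  [124,130): 6 bp
  [130,154): 24 bp
  [154,156): 2 bp
  [156,168): 12 bp
  [168,174): 6 bp
  [174,181): 7 bp
  [181,195): 14 bp
  [195,201): 6 bp
  [201,214): 13 bp
  [214,221): 7 bp
  [221,229): 8 bp
  [229,239): 10 bp
  [239,249): 10 bp
  [249,262): 13 bp
  [262,274): 12 bp
  [274,279): 5 bp
  [279,292): 13 bp

[2,3,5,5,6,6,6,6,7,7,7,8,9,10,10,10,12,12,12,13,13,13,13,14,14,14,15,16,24]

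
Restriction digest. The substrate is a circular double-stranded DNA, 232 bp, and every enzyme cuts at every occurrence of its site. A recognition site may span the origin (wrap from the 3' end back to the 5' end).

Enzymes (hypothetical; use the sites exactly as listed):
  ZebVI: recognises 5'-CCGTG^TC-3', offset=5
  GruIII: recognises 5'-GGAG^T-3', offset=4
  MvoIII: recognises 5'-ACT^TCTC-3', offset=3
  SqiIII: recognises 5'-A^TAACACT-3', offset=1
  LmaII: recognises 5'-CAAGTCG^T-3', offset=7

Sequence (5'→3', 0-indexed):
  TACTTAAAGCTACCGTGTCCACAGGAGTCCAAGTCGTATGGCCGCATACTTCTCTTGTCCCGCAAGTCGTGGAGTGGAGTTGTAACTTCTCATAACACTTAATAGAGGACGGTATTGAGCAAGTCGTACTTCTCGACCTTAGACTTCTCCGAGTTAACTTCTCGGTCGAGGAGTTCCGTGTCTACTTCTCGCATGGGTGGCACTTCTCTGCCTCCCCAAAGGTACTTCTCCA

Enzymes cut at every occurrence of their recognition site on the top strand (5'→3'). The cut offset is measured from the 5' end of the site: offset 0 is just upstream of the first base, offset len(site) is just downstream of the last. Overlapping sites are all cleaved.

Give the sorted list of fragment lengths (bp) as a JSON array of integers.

[4,5,5,5,6,7,8,9,10,14,14,14,15,18,19,22,23,34]

Scan for sites:
  ZebVI (CCGTGTC, off=5): starts [12, 175] → cuts [17, 180]
  GruIII (GGAGT, off=4): starts [23, 70, 75, 169] → cuts [27, 74, 79, 173]
  MvoIII (ACTTCTC, off=3): starts [47, 84, 127, 142, 156, 183, 201, 223] → cuts [50, 87, 130, 145, 159, 186, 204, 226]
  SqiIII (ATAACACT, off=1): starts [91] → cuts [92]
  LmaII (CAAGTCGT, off=7): starts [29, 62, 119] → cuts [36, 69, 126]

All cut coordinates (distinct, sorted): [17, 27, 36, 50, 69, 74, 79, 87, 92, 126, 130, 145, 159, 173, 180, 186, 204, 226]

Fragment lengths:
  17→27: 10 bp
  27→36: 9 bp
  36→50: 14 bp
  50→69: 19 bp
  69→74: 5 bp
  74→79: 5 bp
  79→87: 8 bp
  87→92: 5 bp
  92→126: 34 bp
  126→130: 4 bp
  130→145: 15 bp
  145→159: 14 bp
  159→173: 14 bp
  173→180: 7 bp
  180→186: 6 bp
  186→204: 18 bp
  204→226: 22 bp
  226→17 (wrap): 232-226+17 = 23 bp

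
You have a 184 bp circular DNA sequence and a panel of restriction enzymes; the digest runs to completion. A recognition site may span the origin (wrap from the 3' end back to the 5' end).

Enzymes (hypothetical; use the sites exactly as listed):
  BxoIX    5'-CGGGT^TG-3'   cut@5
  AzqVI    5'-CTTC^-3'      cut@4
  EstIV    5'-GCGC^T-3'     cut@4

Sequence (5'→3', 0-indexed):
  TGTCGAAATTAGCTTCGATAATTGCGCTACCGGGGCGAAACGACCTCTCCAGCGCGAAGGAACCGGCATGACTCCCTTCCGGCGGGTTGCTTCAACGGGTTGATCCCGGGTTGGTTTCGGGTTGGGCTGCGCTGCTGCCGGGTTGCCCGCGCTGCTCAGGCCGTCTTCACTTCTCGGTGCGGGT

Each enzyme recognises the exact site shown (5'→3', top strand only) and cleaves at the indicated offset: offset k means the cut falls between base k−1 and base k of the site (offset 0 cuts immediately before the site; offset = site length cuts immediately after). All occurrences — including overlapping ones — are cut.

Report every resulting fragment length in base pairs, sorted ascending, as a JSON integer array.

[5,6,7,8,9,10,11,11,11,11,11,16,16,52]

Site scan:
  BxoIX (CGGGTTG, off=5): starts [82, 95, 106, 117, 138, 179] → cuts [0, 87, 100, 111, 122, 143]
  AzqVI (CTTC, off=4): starts [12, 75, 89, 164, 169] → cuts [16, 79, 93, 168, 173]
  EstIV (GCGCT, off=4): starts [23, 128, 148] → cuts [27, 132, 152]

All cut coordinates (distinct, sorted): [0, 16, 27, 79, 87, 93, 100, 111, 122, 132, 143, 152, 168, 173]

Fragment lengths:
  0→16: 16 bp
  16→27: 11 bp
  27→79: 52 bp
  79→87: 8 bp
  87→93: 6 bp
  93→100: 7 bp
  100→111: 11 bp
  111→122: 11 bp
  122→132: 10 bp
  132→143: 11 bp
  143→152: 9 bp
  152→168: 16 bp
  168→173: 5 bp
  173→0 (wrap): 184-173+0 = 11 bp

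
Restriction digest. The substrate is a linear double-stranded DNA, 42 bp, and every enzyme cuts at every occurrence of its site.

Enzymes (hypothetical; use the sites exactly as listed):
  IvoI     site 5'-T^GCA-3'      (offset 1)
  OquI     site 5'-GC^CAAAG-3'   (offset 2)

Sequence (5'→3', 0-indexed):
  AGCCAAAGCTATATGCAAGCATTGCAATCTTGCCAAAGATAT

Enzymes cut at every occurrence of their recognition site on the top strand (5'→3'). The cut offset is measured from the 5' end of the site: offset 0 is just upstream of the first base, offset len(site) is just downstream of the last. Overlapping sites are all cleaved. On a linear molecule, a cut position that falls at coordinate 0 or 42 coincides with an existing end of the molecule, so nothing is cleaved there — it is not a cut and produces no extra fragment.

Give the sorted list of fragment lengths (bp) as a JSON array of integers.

Per-enzyme occurrences:
  IvoI (TGCA, off=1): starts [13, 22] → cuts [14, 23]
  OquI (GCCAAAG, off=2): starts [1, 31] → cuts [3, 33]

Pooled cuts: [3, 14, 23, 33]

Fragment lengths:
  [0,3): 3 bp
  [3,14): 11 bp
  [14,23): 9 bp
  [23,33): 10 bp
  [33,42): 9 bp

[3,9,9,10,11]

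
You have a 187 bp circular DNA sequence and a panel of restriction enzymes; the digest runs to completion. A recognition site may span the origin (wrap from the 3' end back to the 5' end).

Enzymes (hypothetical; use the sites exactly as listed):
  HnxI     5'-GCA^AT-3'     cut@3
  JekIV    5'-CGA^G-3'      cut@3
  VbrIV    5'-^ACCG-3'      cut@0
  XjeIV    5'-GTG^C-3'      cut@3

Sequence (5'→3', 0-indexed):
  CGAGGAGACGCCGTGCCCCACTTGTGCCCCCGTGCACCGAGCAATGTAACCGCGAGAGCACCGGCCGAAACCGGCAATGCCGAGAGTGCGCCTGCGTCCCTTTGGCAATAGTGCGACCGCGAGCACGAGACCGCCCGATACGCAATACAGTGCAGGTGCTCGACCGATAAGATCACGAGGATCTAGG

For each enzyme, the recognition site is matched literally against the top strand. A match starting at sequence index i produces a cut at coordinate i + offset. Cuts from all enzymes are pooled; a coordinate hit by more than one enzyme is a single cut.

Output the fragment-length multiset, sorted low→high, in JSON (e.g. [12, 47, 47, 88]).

Per-enzyme occurrences:
  HnxI (GCAAT, off=3): starts [40, 73, 104, 141] → cuts [43, 76, 107, 144]
  JekIV (CGAG, off=3): starts [0, 37, 52, 80, 119, 125, 175] → cuts [3, 40, 55, 83, 122, 128, 178]
  VbrIV (ACCG, off=0): starts [35, 48, 59, 69, 115, 129, 162] → cuts [35, 48, 59, 69, 115, 129, 162]
  XjeIV (GTGC, off=3): starts [12, 23, 31, 85, 110, 149, 155] → cuts [15, 26, 34, 88, 113, 152, 158]

Pooled cuts: [3, 15, 26, 34, 35, 40, 43, 48, 55, 59, 69, 76, 83, 88, 107, 113, 115, 122, 128, 129, 144, 152, 158, 162, 178]

Fragments:
  3→15: 12 bp
  15→26: 11 bp
  26→34: 8 bp
  34→35: 1 bp
  35→40: 5 bp
  40→43: 3 bp
  43→48: 5 bp
  48→55: 7 bp
  55→59: 4 bp
  59→69: 10 bp
  69→76: 7 bp
  76→83: 7 bp
  83→88: 5 bp
  88→107: 19 bp
  107→113: 6 bp
  113→115: 2 bp
  115→122: 7 bp
  122→128: 6 bp
  128→129: 1 bp
  129→144: 15 bp
  144→152: 8 bp
  152→158: 6 bp
  158→162: 4 bp
  162→178: 16 bp
  178→3 (wrap): 187-178+3 = 12 bp

[1,1,2,3,4,4,5,5,5,6,6,6,7,7,7,7,8,8,10,11,12,12,15,16,19]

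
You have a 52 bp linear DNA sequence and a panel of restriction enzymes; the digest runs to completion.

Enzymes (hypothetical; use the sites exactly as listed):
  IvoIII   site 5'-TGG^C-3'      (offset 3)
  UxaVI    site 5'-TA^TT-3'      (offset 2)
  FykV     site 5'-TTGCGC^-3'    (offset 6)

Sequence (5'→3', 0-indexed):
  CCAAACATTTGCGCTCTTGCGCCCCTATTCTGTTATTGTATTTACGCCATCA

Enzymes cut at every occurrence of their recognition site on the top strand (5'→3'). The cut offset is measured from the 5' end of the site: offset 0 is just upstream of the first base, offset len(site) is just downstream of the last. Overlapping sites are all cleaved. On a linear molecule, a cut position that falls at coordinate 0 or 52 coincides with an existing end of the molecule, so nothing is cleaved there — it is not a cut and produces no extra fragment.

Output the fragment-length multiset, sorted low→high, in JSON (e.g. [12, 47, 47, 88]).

Per-enzyme occurrences:
  IvoIII (TGGC, off=3): no sites
  UxaVI (TATT, off=2): starts [25, 33, 38] → cuts [27, 35, 40]
  FykV (TTGCGC, off=6): starts [8, 16] → cuts [14, 22]

Pooled cuts: [14, 22, 27, 35, 40]

Fragments:
  [0,14): 14 bp
  [14,22): 8 bp
  [22,27): 5 bp
  [27,35): 8 bp
  [35,40): 5 bp
  [40,52): 12 bp

[5,5,8,8,12,14]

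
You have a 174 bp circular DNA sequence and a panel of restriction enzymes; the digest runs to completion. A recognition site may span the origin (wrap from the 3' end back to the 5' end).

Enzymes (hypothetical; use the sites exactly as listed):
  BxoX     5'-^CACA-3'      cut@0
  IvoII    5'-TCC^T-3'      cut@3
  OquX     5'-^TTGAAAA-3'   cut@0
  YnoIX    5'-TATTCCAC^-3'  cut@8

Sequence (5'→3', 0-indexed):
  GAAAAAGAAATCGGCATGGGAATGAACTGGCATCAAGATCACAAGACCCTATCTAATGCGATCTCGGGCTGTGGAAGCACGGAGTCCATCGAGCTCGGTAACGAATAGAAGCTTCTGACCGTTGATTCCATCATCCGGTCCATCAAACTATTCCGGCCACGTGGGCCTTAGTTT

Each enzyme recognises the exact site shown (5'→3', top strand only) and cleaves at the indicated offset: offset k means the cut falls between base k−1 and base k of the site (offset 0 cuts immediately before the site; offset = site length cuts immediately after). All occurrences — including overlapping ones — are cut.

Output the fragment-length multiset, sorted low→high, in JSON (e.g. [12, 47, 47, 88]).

Per-enzyme occurrences:
  BxoX CACA/0: at [39] ⇒ [39]
  IvoII (TCCT, off=3): no sites
  OquX TTGAAAA/0: at [172] ⇒ [172]
  YnoIX (TATTCCAC, off=8): no sites

All cut coordinates (distinct, sorted): [39, 172]

Fragments:
  39→172: 133 bp
  172→39 (wrap): 174-172+39 = 41 bp

[41,133]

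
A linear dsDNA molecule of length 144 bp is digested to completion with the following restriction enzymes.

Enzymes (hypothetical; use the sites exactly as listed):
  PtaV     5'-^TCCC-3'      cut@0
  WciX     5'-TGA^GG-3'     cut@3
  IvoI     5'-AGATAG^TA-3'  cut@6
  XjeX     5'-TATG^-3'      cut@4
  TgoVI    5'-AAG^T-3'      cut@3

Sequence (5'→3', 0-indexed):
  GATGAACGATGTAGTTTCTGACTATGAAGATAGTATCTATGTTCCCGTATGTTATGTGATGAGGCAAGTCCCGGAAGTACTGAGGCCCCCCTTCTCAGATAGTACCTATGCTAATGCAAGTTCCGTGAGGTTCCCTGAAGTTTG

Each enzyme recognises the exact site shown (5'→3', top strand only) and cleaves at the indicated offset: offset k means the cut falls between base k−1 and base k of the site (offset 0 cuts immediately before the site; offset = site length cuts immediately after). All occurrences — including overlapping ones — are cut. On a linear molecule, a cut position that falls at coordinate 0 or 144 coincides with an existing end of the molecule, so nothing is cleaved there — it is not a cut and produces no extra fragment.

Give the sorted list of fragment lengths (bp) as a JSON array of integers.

[1,3,4,5,6,6,6,7,8,8,8,9,9,9,10,19,26]

Scan for sites:
  PtaV TCCC/0: at [42, 68, 131] ⇒ [42, 68, 131]
  WciX TGAGG/3: at [59, 80, 125] ⇒ [62, 83, 128]
  IvoI AGATAGTA/6: at [27, 96] ⇒ [33, 102]
  XjeX TATG/4: at [22, 37, 47, 52, 106] ⇒ [26, 41, 51, 56, 110]
  TgoVI AAGT/3: at [65, 74, 117, 137] ⇒ [68, 77, 120, 140]

All cut coordinates (distinct, sorted): [26, 33, 41, 42, 51, 56, 62, 68, 77, 83, 102, 110, 120, 128, 131, 140]

Fragments:
  [0,26): 26 bp
  [26,33): 7 bp
  [33,41): 8 bp
  [41,42): 1 bp
  [42,51): 9 bp
  [51,56): 5 bp
  [56,62): 6 bp
  [62,68): 6 bp
  [68,77): 9 bp
  [77,83): 6 bp
  [83,102): 19 bp
  [102,110): 8 bp
  [110,120): 10 bp
  [120,128): 8 bp
  [128,131): 3 bp
  [131,140): 9 bp
  [140,144): 4 bp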